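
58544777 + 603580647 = 662125424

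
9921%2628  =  2037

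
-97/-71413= 97/71413 = 0.00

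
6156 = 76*81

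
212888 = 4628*46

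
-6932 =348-7280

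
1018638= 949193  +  69445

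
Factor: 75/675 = 3^ ( - 2)  =  1/9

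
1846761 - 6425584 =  - 4578823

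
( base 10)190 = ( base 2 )10111110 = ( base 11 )163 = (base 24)7m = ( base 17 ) B3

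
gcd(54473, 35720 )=893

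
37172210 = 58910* 631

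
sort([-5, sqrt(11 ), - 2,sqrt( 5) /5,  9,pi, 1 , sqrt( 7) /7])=[ - 5, - 2, sqrt( 7)/7, sqrt( 5)/5,1, pi , sqrt( 11),9 ]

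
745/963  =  745/963 = 0.77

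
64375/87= 64375/87  =  739.94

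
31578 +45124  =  76702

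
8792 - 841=7951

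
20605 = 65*317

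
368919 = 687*537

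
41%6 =5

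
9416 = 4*2354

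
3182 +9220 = 12402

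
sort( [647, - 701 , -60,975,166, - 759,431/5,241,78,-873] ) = [ - 873,  -  759,-701, - 60, 78 , 431/5, 166 , 241, 647, 975] 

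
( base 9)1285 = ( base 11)800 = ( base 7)2552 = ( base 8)1710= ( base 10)968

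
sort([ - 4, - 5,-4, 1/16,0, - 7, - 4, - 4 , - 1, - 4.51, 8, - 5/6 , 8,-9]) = [ - 9, - 7,-5, - 4.51, - 4, - 4, - 4, - 4, - 1,  -  5/6, 0  ,  1/16, 8,  8 ]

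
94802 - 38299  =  56503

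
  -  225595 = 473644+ - 699239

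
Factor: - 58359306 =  - 2^1*3^1*9726551^1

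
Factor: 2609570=2^1*5^1*59^1 * 4423^1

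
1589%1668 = 1589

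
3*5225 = 15675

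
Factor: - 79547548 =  - 2^2*71^1*280097^1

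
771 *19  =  14649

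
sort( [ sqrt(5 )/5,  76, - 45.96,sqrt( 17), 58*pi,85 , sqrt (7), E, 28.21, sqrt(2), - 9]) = [-45.96,-9, sqrt( 5)/5,  sqrt ( 2), sqrt(7), E  ,  sqrt( 17), 28.21,76, 85, 58*pi]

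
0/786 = 0 = 0.00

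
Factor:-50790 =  - 2^1*3^1*5^1*1693^1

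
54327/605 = 89 + 482/605  =  89.80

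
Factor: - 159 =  - 3^1*53^1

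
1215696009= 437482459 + 778213550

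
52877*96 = 5076192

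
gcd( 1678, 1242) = 2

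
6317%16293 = 6317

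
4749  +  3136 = 7885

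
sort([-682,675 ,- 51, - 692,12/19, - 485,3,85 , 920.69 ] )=[ - 692,  -  682,-485, - 51,12/19,3,85,  675, 920.69 ] 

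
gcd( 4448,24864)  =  32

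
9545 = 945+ 8600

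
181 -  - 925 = 1106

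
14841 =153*97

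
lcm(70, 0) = 0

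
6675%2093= 396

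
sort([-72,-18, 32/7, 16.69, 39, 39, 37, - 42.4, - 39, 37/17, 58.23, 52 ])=[-72 ,-42.4,-39,-18, 37/17, 32/7,16.69, 37, 39,39, 52, 58.23]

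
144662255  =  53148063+91514192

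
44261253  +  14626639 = 58887892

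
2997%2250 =747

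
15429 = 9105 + 6324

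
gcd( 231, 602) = 7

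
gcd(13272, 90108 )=12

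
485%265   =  220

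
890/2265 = 178/453 = 0.39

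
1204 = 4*301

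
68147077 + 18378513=86525590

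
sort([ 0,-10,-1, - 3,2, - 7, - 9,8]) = [ - 10,-9,  -  7, - 3, - 1, 0,2,8 ]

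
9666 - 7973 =1693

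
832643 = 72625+760018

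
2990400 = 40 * 74760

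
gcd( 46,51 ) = 1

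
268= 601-333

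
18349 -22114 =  - 3765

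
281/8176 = 281/8176 = 0.03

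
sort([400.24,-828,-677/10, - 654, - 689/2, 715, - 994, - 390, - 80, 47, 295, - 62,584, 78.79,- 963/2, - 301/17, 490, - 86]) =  [ - 994, - 828, - 654, - 963/2,  -  390, - 689/2, - 86, - 80, - 677/10, - 62, - 301/17, 47, 78.79, 295, 400.24, 490, 584, 715]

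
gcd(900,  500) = 100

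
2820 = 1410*2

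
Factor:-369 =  - 3^2*41^1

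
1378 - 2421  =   - 1043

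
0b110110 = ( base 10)54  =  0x36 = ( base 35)1J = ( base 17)33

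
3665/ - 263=-3665/263 = - 13.94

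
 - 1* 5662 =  - 5662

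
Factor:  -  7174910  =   - 2^1*5^1 * 717491^1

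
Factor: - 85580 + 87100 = 1520   =  2^4 *5^1 * 19^1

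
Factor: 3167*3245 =10276915  =  5^1 * 11^1* 59^1 * 3167^1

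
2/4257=2/4257=0.00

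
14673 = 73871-59198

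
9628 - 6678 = 2950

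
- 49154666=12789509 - 61944175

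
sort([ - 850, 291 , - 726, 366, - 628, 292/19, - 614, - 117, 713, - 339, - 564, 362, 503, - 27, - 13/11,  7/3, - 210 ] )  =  [ - 850, - 726, - 628,-614, - 564  , - 339, - 210, - 117,  -  27 ,  -  13/11, 7/3, 292/19,291, 362, 366, 503 , 713] 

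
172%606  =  172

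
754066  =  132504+621562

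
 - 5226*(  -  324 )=1693224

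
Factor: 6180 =2^2*3^1*5^1*103^1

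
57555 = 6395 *9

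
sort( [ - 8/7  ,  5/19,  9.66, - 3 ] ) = [ - 3, - 8/7, 5/19,  9.66]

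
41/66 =41/66 = 0.62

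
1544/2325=1544/2325 = 0.66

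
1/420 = 1/420 = 0.00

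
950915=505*1883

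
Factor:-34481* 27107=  - 29^2*41^1*27107^1 = -934676467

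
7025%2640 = 1745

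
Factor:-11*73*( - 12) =2^2*3^1*11^1*73^1=9636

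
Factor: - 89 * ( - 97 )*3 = 25899 = 3^1*89^1 * 97^1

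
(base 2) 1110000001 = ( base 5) 12042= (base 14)481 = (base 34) qd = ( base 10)897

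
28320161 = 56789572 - 28469411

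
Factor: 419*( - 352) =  - 147488 =- 2^5 * 11^1*419^1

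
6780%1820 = 1320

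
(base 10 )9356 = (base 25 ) EO6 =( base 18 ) 1afe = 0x248c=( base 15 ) 2B8B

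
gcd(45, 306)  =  9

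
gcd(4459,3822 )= 637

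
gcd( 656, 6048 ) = 16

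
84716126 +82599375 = 167315501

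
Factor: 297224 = 2^3*53^1*701^1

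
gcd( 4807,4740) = 1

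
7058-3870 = 3188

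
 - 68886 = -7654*9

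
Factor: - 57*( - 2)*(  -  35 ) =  - 2^1*3^1*5^1*7^1*19^1 = - 3990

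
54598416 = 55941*976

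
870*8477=7374990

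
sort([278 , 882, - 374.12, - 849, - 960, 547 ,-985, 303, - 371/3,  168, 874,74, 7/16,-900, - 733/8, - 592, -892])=[ - 985, - 960,-900,-892,- 849,-592,-374.12, - 371/3 ,-733/8, 7/16 , 74, 168, 278, 303, 547, 874,882]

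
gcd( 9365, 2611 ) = 1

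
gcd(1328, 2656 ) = 1328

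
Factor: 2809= 53^2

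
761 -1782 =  - 1021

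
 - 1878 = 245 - 2123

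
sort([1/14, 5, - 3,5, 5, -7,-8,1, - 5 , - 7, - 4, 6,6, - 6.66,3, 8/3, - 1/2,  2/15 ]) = [-8, - 7, - 7, - 6.66, - 5, - 4, - 3, - 1/2,1/14 , 2/15,1,8/3,  3, 5,5,5,6, 6 ] 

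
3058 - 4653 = -1595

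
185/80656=185/80656 = 0.00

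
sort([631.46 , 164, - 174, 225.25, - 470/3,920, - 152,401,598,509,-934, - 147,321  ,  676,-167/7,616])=[ - 934, - 174,  -  470/3, - 152, - 147, - 167/7,  164, 225.25,321,401, 509, 598,  616,631.46, 676,920 ]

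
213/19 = 213/19= 11.21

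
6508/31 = 6508/31 = 209.94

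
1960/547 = 1960/547 = 3.58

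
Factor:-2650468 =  - 2^2*662617^1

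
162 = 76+86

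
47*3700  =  173900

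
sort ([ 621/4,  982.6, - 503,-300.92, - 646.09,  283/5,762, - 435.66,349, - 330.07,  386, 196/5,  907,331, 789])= [ - 646.09, - 503, - 435.66, - 330.07 ,-300.92,196/5, 283/5,621/4, 331, 349,386, 762, 789,907, 982.6]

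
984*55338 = 54452592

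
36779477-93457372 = -56677895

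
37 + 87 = 124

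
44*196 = 8624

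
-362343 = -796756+434413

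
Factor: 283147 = 103^1 *2749^1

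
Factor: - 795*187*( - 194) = 28841010  =  2^1*3^1*5^1*11^1 *17^1*53^1*97^1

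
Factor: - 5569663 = - 11^1*506333^1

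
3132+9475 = 12607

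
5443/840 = 6 + 403/840 = 6.48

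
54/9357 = 18/3119 = 0.01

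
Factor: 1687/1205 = 7/5   =  5^(-1 )*7^1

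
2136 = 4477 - 2341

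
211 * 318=67098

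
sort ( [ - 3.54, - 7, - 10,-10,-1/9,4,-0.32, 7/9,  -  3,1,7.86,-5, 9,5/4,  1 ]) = [ - 10, - 10,-7,-5, - 3.54, - 3, - 0.32, - 1/9, 7/9,1,1 , 5/4,4, 7.86, 9 ]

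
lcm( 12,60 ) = 60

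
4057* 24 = 97368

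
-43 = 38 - 81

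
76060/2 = 38030 = 38030.00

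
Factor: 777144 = 2^3*3^1  *  32381^1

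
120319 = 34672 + 85647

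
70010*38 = 2660380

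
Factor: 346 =2^1*173^1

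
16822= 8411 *2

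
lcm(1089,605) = 5445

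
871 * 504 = 438984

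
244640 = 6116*40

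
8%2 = 0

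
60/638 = 30/319=0.09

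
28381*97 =2752957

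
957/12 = 79 + 3/4 = 79.75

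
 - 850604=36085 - 886689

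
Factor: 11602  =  2^1*5801^1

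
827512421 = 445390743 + 382121678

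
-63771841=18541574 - 82313415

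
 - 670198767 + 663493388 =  - 6705379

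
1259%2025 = 1259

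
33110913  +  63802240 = 96913153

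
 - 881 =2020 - 2901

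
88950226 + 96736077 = 185686303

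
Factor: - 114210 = - 2^1*3^5*5^1 * 47^1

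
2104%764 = 576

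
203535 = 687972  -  484437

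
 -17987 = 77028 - 95015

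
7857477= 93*84489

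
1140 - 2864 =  -1724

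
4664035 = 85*54871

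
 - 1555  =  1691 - 3246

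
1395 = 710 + 685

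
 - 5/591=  - 1 + 586/591 = - 0.01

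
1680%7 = 0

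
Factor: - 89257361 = -17^2 * 308849^1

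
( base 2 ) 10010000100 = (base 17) 400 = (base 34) 100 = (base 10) 1156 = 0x484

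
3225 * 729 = 2351025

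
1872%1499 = 373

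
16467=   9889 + 6578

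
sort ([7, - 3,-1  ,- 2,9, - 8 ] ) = [ - 8, - 3,-2, - 1 , 7,  9] 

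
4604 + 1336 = 5940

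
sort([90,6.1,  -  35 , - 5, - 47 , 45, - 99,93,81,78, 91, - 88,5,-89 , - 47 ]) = [-99, - 89, - 88,-47, - 47, - 35,- 5,  5,6.1, 45, 78, 81,90, 91, 93] 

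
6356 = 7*908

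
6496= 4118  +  2378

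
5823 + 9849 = 15672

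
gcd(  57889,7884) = 73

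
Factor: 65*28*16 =2^6*5^1*7^1*13^1 = 29120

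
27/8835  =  9/2945 = 0.00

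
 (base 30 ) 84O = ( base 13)345c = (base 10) 7344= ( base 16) 1CB0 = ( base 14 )2968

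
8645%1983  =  713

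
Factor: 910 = 2^1*5^1*7^1*13^1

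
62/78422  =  31/39211 =0.00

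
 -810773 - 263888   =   -1074661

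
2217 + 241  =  2458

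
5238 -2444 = 2794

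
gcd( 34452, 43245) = 9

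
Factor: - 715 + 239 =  - 476  =  - 2^2*7^1*17^1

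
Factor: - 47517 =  - 3^1*  47^1 * 337^1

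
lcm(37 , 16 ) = 592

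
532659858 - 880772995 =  - 348113137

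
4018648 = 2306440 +1712208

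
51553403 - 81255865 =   -  29702462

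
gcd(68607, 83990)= 1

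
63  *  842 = 53046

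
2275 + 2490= 4765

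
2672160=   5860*456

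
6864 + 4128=10992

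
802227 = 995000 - 192773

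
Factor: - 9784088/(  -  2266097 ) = 2^3*19^1 * 59^1*1091^1*2266097^( - 1 )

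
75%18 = 3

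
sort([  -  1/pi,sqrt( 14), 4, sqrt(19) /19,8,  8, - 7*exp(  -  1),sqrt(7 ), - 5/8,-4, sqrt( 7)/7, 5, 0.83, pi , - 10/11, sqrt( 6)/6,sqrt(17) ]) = [ - 4, - 7*exp( - 1) , - 10/11,-5/8, - 1/pi, sqrt( 19)/19, sqrt (7)/7,sqrt( 6) /6,0.83,sqrt(7), pi, sqrt( 14), 4, sqrt(17),5, 8, 8 ] 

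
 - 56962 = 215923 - 272885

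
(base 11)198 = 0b11100100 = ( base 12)170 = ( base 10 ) 228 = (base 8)344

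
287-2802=  -  2515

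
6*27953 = 167718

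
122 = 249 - 127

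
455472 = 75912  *6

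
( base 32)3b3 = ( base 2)110101100011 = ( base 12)1B97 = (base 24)5MJ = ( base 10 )3427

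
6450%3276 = 3174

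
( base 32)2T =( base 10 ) 93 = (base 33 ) 2r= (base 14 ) 69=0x5D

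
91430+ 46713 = 138143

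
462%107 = 34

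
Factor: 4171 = 43^1*97^1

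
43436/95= 457 + 21/95 = 457.22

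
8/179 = 8/179 = 0.04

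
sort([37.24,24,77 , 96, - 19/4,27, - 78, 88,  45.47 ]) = [ - 78, - 19/4, 24,  27, 37.24,45.47,77,88, 96]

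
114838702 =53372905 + 61465797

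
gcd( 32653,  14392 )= 1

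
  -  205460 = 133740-339200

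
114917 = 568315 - 453398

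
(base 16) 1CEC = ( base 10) 7404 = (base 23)dml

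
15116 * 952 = 14390432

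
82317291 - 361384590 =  - 279067299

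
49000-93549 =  - 44549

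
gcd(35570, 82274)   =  2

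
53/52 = 53/52=1.02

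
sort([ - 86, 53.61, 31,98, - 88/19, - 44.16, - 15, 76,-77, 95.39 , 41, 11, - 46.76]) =[ - 86 , - 77,-46.76,-44.16, - 15, - 88/19, 11,31,41, 53.61, 76  ,  95.39, 98]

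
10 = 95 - 85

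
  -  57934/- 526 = 110 + 37/263  =  110.14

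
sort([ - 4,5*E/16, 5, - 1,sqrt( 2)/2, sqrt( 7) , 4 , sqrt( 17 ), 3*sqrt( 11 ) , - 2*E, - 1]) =[ - 2*E, - 4, - 1,- 1, sqrt( 2 )/2,5*E/16, sqrt( 7 ),4, sqrt(17) , 5, 3*sqrt( 11) ] 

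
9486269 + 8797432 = 18283701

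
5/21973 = 5/21973 = 0.00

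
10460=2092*5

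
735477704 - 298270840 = 437206864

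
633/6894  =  211/2298=0.09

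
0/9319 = 0 = 0.00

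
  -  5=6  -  11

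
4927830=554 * 8895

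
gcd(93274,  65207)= 1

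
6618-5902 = 716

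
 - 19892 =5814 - 25706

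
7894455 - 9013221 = -1118766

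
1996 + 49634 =51630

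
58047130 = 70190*827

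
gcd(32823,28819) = 7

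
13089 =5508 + 7581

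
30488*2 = 60976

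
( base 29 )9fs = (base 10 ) 8032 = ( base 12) 4794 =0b1111101100000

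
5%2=1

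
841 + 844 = 1685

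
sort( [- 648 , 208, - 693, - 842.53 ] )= [-842.53, - 693, - 648,208 ]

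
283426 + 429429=712855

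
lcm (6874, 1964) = 13748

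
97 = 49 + 48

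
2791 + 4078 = 6869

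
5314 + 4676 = 9990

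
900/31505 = 180/6301 = 0.03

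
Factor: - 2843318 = -2^1*17^1*241^1 *347^1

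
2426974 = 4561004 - 2134030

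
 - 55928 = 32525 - 88453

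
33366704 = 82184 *406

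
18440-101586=-83146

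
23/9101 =23/9101 = 0.00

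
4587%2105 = 377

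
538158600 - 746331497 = -208172897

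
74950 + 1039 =75989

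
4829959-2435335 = 2394624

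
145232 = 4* 36308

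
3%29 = 3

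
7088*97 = 687536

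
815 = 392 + 423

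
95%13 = 4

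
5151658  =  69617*74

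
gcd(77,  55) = 11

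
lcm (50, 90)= 450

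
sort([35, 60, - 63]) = [ - 63 , 35,60 ]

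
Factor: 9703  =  31^1*313^1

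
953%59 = 9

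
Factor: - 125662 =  - 2^1*83^1 * 757^1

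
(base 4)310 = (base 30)1m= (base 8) 64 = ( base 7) 103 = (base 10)52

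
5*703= 3515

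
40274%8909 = 4638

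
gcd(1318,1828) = 2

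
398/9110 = 199/4555 = 0.04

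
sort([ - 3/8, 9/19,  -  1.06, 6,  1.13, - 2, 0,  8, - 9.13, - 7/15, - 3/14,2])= [  -  9.13, - 2, - 1.06, - 7/15, - 3/8, - 3/14, 0,  9/19 , 1.13 , 2, 6 , 8 ]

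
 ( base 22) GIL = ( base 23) f9j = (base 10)8161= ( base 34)721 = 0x1fe1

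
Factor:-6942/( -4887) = 2^1 * 3^( -2 )*13^1*89^1*181^( - 1 )=2314/1629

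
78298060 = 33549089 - -44748971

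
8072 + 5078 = 13150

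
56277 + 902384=958661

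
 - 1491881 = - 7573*197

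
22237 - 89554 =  - 67317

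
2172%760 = 652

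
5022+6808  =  11830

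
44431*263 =11685353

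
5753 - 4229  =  1524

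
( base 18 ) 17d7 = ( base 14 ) 307B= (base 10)8341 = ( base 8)20225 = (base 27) BBP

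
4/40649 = 4/40649 = 0.00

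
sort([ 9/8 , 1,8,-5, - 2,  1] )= [ - 5, - 2,  1,1,9/8,8]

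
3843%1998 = 1845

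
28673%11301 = 6071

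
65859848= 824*79927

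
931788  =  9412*99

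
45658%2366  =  704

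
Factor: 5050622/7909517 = 2^1*7^(-1) *11^(- 1)*139^( - 1)*251^1*739^ ( - 1)*10061^1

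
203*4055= 823165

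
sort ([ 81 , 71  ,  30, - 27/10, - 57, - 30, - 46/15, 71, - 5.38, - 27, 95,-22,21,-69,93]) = [ - 69  , - 57,-30, - 27, - 22,-5.38,-46/15,-27/10, 21,30, 71,71,81, 93,95 ]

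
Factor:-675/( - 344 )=2^( - 3)*3^3* 5^2*43^( - 1 )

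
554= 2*277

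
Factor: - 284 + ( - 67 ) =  - 351 = - 3^3 * 13^1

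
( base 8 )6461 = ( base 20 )88h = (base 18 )a7b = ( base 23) 68J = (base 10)3377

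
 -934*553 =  - 516502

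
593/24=24 + 17/24 = 24.71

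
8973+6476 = 15449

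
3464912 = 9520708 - 6055796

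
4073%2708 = 1365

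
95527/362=263 + 321/362= 263.89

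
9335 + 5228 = 14563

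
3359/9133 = 3359/9133 = 0.37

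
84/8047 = 84/8047 = 0.01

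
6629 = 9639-3010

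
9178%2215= 318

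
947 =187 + 760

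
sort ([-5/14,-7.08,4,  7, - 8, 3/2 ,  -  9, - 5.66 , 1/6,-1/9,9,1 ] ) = [ - 9,-8,-7.08, - 5.66,  -  5/14,-1/9, 1/6,1,3/2,4,7,9] 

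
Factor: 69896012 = 2^2*17474003^1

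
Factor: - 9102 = -2^1*3^1*37^1*41^1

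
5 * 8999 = 44995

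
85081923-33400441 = 51681482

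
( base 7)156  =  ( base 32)2q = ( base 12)76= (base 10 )90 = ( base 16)5A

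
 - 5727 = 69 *(-83) 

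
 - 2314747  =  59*( - 39233) 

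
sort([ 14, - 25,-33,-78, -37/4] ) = [ - 78, - 33, - 25 ,-37/4,14 ]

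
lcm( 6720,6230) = 598080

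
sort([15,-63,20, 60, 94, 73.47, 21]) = [ - 63 , 15, 20,21,60 , 73.47,94 ]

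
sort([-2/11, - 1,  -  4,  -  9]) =[-9,  -  4, - 1,- 2/11]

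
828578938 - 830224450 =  - 1645512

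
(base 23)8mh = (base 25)7F5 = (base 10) 4755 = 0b1001010010011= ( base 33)4c3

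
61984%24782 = 12420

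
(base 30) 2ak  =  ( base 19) 5GB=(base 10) 2120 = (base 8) 4110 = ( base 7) 6116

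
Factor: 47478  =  2^1*3^1*41^1* 193^1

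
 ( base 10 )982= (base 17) 36d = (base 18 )30A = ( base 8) 1726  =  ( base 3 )1100101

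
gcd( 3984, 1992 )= 1992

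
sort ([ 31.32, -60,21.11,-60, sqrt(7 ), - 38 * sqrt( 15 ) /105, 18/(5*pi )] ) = [-60, - 60, - 38*sqrt(15)/105 , 18/(5*pi), sqrt( 7),21.11, 31.32]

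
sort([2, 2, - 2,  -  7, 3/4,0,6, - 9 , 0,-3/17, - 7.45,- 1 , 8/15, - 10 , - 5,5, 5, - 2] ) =[ - 10,  -  9, - 7.45, - 7,-5 , - 2 ,  -  2,  -  1,- 3/17,  0,  0,8/15,3/4,2, 2,5, 5,6]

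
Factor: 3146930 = 2^1* 5^1*314693^1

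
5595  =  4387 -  - 1208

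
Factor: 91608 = 2^3*3^1*11^1 * 347^1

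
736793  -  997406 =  - 260613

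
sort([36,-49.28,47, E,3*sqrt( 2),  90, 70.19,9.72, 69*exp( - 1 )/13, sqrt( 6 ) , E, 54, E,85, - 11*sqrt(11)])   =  [ - 49.28, - 11*sqrt( 11), 69 * exp (-1)/13,sqrt( 6 ), E, E, E, 3*sqrt (2),  9.72 , 36, 47, 54,70.19,  85, 90] 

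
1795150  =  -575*(-3122) 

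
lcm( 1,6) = 6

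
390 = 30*13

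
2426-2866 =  - 440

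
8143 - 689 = 7454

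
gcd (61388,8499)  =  1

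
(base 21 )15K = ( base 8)1066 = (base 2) 1000110110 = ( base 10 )566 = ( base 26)lk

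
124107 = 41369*3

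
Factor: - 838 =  - 2^1*419^1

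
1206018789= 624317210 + 581701579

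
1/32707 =1/32707 = 0.00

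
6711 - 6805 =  - 94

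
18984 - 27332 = - 8348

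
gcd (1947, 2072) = 1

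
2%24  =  2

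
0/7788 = 0 = 0.00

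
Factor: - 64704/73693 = - 2^6* 3^1*337^1*73693^(-1)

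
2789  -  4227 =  - 1438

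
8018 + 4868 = 12886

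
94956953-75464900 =19492053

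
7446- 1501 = 5945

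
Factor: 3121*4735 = 5^1*947^1*3121^1 = 14777935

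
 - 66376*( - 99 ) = 6571224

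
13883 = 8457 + 5426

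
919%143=61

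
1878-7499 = -5621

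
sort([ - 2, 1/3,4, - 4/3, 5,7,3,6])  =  [ - 2,-4/3,1/3, 3,4,5,6  ,  7 ] 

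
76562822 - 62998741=13564081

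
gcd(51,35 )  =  1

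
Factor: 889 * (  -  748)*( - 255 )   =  2^2*3^1*5^1*7^1*11^1 * 17^2*127^1=169567860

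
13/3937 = 13/3937 = 0.00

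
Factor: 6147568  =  2^4*7^1*131^1*419^1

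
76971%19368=18867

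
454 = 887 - 433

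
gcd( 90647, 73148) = 1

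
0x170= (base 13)224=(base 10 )368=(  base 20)I8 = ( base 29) CK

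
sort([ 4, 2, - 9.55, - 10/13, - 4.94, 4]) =[ - 9.55 , - 4.94,-10/13,2, 4, 4 ]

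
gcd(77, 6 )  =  1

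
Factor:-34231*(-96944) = 2^4*73^1*83^1*34231^1 = 3318490064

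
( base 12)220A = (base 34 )38E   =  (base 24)6ca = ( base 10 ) 3754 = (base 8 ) 7252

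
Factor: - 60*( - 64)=3840 = 2^8*3^1*5^1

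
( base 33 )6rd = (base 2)1110100001110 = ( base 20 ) ibi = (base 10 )7438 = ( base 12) 437a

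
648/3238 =324/1619=0.20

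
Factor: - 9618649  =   - 31^2*10009^1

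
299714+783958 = 1083672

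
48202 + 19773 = 67975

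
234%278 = 234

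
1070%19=6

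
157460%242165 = 157460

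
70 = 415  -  345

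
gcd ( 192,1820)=4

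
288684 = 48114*6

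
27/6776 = 27/6776 = 0.00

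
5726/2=2863 = 2863.00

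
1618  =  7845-6227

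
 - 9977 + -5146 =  - 15123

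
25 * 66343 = 1658575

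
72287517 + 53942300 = 126229817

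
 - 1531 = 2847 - 4378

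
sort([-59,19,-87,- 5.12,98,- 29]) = [ - 87, - 59,-29,-5.12,  19 , 98]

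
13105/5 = 2621 = 2621.00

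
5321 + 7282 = 12603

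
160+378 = 538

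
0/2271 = 0 = 0.00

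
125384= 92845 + 32539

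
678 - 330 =348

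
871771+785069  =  1656840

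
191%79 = 33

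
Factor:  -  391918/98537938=-195959/49268969 = - 17^1* 131^( -1)*11527^1*376099^(  -  1) 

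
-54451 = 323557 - 378008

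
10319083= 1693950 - -8625133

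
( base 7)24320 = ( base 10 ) 6335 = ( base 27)8IH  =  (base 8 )14277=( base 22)d1l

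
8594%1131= 677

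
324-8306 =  - 7982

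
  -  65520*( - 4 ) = 262080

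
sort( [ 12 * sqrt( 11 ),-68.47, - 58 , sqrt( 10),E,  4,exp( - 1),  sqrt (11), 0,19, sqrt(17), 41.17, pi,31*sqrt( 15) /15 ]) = [ - 68.47, - 58 , 0,exp( - 1),E, pi, sqrt(10 ), sqrt( 11),4,sqrt( 17 ), 31 * sqrt( 15)/15,  19, 12 * sqrt( 11 ) , 41.17] 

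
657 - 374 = 283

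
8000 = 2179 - -5821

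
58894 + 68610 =127504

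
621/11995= 621/11995 = 0.05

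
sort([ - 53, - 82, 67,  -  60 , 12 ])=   [ - 82, - 60, - 53,12 , 67 ] 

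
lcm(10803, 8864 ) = 345696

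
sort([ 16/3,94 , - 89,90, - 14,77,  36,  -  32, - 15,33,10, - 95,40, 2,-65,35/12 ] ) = [-95, - 89,-65,-32, - 15,  -  14, 2,35/12, 16/3,  10,33,36,40,  77,90,94]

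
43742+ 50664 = 94406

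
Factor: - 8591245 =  - 5^1*13^1*132173^1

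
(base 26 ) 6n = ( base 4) 2303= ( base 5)1204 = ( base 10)179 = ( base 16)b3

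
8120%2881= 2358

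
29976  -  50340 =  -20364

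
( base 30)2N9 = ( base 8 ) 4703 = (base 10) 2499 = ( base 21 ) 5E0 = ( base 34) 25H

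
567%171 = 54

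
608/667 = 608/667 =0.91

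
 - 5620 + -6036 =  - 11656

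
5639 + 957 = 6596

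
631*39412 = 24868972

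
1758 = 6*293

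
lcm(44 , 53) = 2332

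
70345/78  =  901 + 67/78 = 901.86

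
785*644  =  505540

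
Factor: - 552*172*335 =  - 31806240=- 2^5*3^1*5^1*23^1*43^1*67^1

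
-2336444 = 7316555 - 9652999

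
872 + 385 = 1257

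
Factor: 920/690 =4/3= 2^2 * 3^( - 1 ) 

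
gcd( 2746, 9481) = 1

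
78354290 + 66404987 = 144759277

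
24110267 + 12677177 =36787444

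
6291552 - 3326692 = 2964860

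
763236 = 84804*9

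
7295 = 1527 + 5768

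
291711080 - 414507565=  - 122796485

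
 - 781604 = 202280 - 983884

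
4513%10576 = 4513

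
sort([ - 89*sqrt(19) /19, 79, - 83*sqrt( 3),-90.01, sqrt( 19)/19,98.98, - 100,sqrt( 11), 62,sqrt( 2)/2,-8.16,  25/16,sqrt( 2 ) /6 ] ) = [-83*sqrt( 3 ), - 100, - 90.01, - 89 * sqrt(19 )/19, - 8.16,  sqrt(19) /19 , sqrt(2)/6 , sqrt(2)/2, 25/16, sqrt( 11),62, 79,  98.98] 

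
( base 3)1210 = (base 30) 1I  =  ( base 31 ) 1H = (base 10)48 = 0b110000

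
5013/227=5013/227 = 22.08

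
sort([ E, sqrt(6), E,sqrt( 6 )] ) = [ sqrt(6), sqrt(6 ), E,E ] 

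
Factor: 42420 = 2^2*3^1*5^1*7^1*101^1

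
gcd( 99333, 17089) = 1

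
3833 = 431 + 3402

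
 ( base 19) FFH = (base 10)5717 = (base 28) 785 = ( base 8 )13125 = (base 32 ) 5il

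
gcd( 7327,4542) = 1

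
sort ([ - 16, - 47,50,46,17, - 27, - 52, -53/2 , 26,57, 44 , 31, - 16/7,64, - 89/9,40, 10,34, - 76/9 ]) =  [ - 52, - 47, - 27,-53/2, - 16,  -  89/9, - 76/9, - 16/7, 10,17,26 , 31, 34  ,  40, 44  ,  46, 50, 57, 64 ] 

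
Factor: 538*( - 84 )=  - 45192  =  - 2^3*3^1*7^1* 269^1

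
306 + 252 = 558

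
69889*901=62969989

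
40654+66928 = 107582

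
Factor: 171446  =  2^1*11^1*7793^1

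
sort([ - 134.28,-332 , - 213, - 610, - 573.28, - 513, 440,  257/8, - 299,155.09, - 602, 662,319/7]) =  [ - 610,  -  602,-573.28, - 513,-332,-299,-213, - 134.28,257/8, 319/7,155.09,440,662] 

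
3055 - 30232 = -27177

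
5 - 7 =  - 2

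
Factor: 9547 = 9547^1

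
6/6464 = 3/3232 = 0.00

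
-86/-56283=86/56283  =  0.00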